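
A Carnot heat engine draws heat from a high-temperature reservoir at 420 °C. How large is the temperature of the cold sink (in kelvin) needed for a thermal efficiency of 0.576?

T_C ≈ 293.9 K

T_H = 420 °C → 420 + 273.15 = 693.15 K.
From η = 1 − T_C/T_H, T_C = T_H·(1 − η) = 693.15 × (1 − 0.576) = 293.9 K.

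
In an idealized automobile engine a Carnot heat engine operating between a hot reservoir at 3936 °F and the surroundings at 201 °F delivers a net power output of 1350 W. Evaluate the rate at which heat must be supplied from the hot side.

T_H = 3936 °F → (3936 − 32) × 5/9 = 2168.89 °C = 2442.04 K.
T_C = 201 °F → (201 − 32) × 5/9 = 93.89 °C = 367.04 K.
η_rev = 1 − T_C/T_H = 1 − 367.04/2442.04 = 0.8497.
Q_H = W/η = 1350/0.8497 = 1590 W.

Q̇_H ≈ 1590 W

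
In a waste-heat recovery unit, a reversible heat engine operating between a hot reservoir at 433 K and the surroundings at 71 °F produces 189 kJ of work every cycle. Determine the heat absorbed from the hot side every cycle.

Q_H ≈ 592.2 kJ

T_C = 71 °F → (71 − 32) × 5/9 = 21.67 °C = 294.82 K.
Since the cycle is reversible, η = 1 − T_C/T_H = 1 − 294.82/433.00 = 0.3191.
Q_H = W/η = 189/0.3191 = 592.2 kJ.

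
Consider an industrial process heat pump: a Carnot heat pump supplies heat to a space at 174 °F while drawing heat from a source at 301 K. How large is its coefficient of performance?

COP_HP ≈ 6.90

T_H = 174 °F → (174 − 32) × 5/9 = 78.89 °C = 352.04 K.
For a reversible heat pump, COP_HP = T_H/(T_H − T_C) = 352.04/(352.04 − 301.00) = 6.90.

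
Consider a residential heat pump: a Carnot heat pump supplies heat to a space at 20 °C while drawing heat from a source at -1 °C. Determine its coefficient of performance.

T_H = 20 °C → 20 + 273.15 = 293.15 K.
T_C = -1 °C → -1 + 273.15 = 272.15 K.
The Carnot heat-pump COP is COP_HP = T_H/(T_H − T_C) = 293.15/(293.15 − 272.15) = 13.96.

COP_HP ≈ 13.96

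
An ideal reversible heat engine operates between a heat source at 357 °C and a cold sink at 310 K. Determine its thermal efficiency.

T_H = 357 °C → 357 + 273.15 = 630.15 K.
Carnot efficiency: η = 1 − T_C/T_H = 1 − 310.00/630.15 = 0.508.

η ≈ 0.508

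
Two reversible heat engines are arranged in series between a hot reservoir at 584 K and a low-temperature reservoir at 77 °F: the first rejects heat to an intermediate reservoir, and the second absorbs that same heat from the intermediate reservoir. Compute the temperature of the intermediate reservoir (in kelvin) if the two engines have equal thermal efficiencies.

T_C = 77 °F → (77 − 32) × 5/9 = 25.00 °C = 298.15 K.
Equal efficiencies require 1 − T_m/T_H = 1 − T_C/T_m, i.e. T_m/T_H = T_C/T_m, so T_m = √(T_H·T_C) = √(584.00 × 298.15) = 417.3 K.

T_m ≈ 417.3 K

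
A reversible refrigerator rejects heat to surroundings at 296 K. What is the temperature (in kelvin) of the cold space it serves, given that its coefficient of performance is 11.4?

T_C ≈ 272 K

COP_R = T_C/(T_H − T_C) ⇒ T_C = T_H·COP_R/(1 + COP_R) = 296.00 × 11.4/(1 + 11.4) = 272 K.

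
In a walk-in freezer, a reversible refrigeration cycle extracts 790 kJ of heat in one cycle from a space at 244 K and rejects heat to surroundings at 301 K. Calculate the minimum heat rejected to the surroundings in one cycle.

Q_H ≈ 975 kJ

For a reversible cycle Q_H/Q_C = T_H/T_C, so Q_H = Q_C·T_H/T_C = 790 × 301.00/244.00 = 975 kJ.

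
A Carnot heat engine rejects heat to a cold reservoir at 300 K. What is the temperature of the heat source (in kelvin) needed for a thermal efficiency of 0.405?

T_H ≈ 504.2 K

From η = 1 − T_C/T_H, solving for T_H gives T_H = T_C/(1 − η) = 300.00/(1 − 0.405) = 504.2 K.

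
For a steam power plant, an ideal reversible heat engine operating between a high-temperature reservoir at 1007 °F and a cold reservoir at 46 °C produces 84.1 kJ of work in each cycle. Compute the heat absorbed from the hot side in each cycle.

T_H = 1007 °F → (1007 − 32) × 5/9 = 541.67 °C = 814.82 K.
T_C = 46 °C → 46 + 273.15 = 319.15 K.
For a reversible engine, η = 1 − T_C/T_H = 1 − 319.15/814.82 = 0.6083.
Q_H = W/η = 84.1/0.6083 = 138.3 kJ.

Q_H ≈ 138.3 kJ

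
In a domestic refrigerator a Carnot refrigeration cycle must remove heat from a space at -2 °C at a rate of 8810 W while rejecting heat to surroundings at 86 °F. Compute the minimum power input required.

T_H = 86 °F → (86 − 32) × 5/9 = 30.00 °C = 303.15 K.
T_C = -2 °C → -2 + 273.15 = 271.15 K.
COP_R = T_C/(T_H − T_C) = 271.15/32.00 = 8.4734.
W = Q_C/COP_R = 8810/8.4734 = 1040 W.

Ẇ_in ≈ 1040 W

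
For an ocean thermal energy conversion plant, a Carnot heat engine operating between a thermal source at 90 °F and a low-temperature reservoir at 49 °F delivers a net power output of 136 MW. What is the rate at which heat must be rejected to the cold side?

Q̇_C ≈ 1690 MW

T_H = 90 °F → (90 − 32) × 5/9 = 32.22 °C = 305.37 K.
T_C = 49 °F → (49 − 32) × 5/9 = 9.44 °C = 282.59 K.
η_rev = 1 − T_C/T_H = 1 − 282.59/305.37 = 0.0746.
Since Q_C/Q_H = T_C/T_H and Q_H = W/η, Q_C = W·T_C/(T_H − T_C) = 136 × 282.59/22.78 = 1690 MW.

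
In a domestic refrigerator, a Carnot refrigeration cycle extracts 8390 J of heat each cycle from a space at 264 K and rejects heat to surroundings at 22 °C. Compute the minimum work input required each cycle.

W_in ≈ 990 J

T_H = 22 °C → 22 + 273.15 = 295.15 K.
The reversible coefficient of performance is COP_R = T_C/(T_H − T_C) = 264.00/31.15 = 8.4751.
W = Q_C/COP_R = 8390/8.4751 = 990 J.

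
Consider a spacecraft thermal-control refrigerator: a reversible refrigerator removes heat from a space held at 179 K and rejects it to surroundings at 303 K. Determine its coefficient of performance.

COP_R ≈ 1.44

COP_R = T_C/(T_H − T_C) = 179.00/(303.00 − 179.00) = 1.44.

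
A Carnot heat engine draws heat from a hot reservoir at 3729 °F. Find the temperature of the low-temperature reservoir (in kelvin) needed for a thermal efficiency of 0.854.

T_H = 3729 °F → (3729 − 32) × 5/9 = 2053.89 °C = 2327.04 K.
From η = 1 − T_C/T_H, T_C = T_H·(1 − η) = 2327.04 × (1 − 0.854) = 340 K.

T_C ≈ 340 K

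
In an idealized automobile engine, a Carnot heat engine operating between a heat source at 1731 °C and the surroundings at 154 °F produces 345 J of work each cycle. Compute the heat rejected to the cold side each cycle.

Q_C ≈ 70.72 J

T_H = 1731 °C → 1731 + 273.15 = 2004.15 K.
T_C = 154 °F → (154 − 32) × 5/9 = 67.78 °C = 340.93 K.
η_rev = 1 − T_C/T_H = 1 − 340.93/2004.15 = 0.8299.
Since Q_C/Q_H = T_C/T_H and Q_H = W/η, Q_C = W·T_C/(T_H − T_C) = 345 × 340.93/1663.22 = 70.72 J.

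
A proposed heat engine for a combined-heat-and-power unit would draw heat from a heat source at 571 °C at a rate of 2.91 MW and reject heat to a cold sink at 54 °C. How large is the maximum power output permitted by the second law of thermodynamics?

T_H = 571 °C → 571 + 273.15 = 844.15 K.
T_C = 54 °C → 54 + 273.15 = 327.15 K.
The upper bound on efficiency is η_max = 1 − T_C/T_H = 1 − 327.15/844.15 = 0.6125.
W_max = η_max · Q_H = 0.6125 × 2.91 = 1.782 MW.

Ẇ_max ≈ 1.782 MW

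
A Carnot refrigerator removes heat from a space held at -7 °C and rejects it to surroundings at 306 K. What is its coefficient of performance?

T_C = -7 °C → -7 + 273.15 = 266.15 K.
COP_R = T_C/(T_H − T_C) = 266.15/(306.00 − 266.15) = 6.68.

COP_R ≈ 6.68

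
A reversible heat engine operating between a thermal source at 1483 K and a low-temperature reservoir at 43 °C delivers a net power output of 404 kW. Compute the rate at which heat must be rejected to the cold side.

Q̇_C ≈ 109.5 kW

T_C = 43 °C → 43 + 273.15 = 316.15 K.
Carnot efficiency: η = 1 − T_C/T_H = 1 − 316.15/1483.00 = 0.7868.
Since Q_C/Q_H = T_C/T_H and Q_H = W/η, Q_C = W·T_C/(T_H − T_C) = 404 × 316.15/1166.85 = 109.5 kW.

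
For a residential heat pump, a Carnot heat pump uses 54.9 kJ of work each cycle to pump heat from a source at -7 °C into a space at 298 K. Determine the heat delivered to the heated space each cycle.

T_C = -7 °C → -7 + 273.15 = 266.15 K.
COP_HP = T_H/(T_H − T_C) = 298.00/31.85 = 9.3564.
Q_H = COP_HP · W = 9.3564 × 54.9 = 514 kJ.

Q_H ≈ 514 kJ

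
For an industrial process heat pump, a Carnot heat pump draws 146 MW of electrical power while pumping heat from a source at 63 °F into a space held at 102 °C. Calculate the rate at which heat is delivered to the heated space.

Q̇_H ≈ 646.1 MW

T_H = 102 °C → 102 + 273.15 = 375.15 K.
T_C = 63 °F → (63 − 32) × 5/9 = 17.22 °C = 290.37 K.
Reversible heating COP: COP_HP = T_H/(T_H − T_C) = 375.15/84.78 = 4.4251.
Q_H = COP_HP · W = 4.4251 × 146 = 646.1 MW.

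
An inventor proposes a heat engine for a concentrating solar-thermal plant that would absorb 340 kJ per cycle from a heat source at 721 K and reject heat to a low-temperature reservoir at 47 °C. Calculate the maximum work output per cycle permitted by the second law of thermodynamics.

T_C = 47 °C → 47 + 273.15 = 320.15 K.
The second-law ceiling is the Carnot efficiency, η_max = 1 − T_C/T_H = 1 − 320.15/721.00 = 0.5560.
W_max = η_max · Q_H = 0.5560 × 340 = 189 kJ.

W_max ≈ 189 kJ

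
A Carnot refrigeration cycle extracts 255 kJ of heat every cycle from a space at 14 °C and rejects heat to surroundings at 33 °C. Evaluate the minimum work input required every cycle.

T_H = 33 °C → 33 + 273.15 = 306.15 K.
T_C = 14 °C → 14 + 273.15 = 287.15 K.
Carnot COP: COP_R = T_C/(T_H − T_C) = 287.15/19.00 = 15.1132.
W = Q_C/COP_R = 255/15.1132 = 16.9 kJ.

W_in ≈ 16.9 kJ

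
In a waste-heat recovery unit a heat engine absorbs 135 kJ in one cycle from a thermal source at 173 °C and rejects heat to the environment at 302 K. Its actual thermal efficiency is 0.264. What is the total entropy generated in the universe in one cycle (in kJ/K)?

ΔS_univ ≈ 0.0264 kJ/K

T_H = 173 °C → 173 + 273.15 = 446.15 K.
W = η·Q_H = 0.264 × 135 = 35.64 kJ, so Q_C = Q_H − W = 99.36 kJ.
Entropy balance on the reservoirs: −Q_H/T_H = -0.3026 kJ/K, +Q_C/T_C = 0.3290 kJ/K.
ΔS_univ = −Q_H/T_H + Q_C/T_C = 0.0264 kJ/K (> 0, since η = 0.264 < η_Carnot = 0.323).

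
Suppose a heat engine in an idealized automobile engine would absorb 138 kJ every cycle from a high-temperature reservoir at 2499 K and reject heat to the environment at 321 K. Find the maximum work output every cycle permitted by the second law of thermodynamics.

W_max ≈ 120.3 kJ

The upper bound on efficiency is η_max = 1 − T_C/T_H = 1 − 321.00/2499.00 = 0.8715.
W_max = η_max · Q_H = 0.8715 × 138 = 120.3 kJ.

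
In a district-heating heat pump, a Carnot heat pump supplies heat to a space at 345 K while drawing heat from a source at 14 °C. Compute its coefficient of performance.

COP_HP ≈ 5.964

T_C = 14 °C → 14 + 273.15 = 287.15 K.
For a reversible heat pump, COP_HP = T_H/(T_H − T_C) = 345.00/(345.00 − 287.15) = 5.964.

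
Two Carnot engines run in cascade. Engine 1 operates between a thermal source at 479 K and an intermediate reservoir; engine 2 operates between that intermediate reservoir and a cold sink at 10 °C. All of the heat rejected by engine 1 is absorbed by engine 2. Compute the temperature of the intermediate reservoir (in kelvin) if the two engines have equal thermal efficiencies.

T_C = 10 °C → 10 + 273.15 = 283.15 K.
Equal efficiencies require 1 − T_m/T_H = 1 − T_C/T_m, i.e. T_m/T_H = T_C/T_m, so T_m = √(T_H·T_C) = √(479.00 × 283.15) = 368 K.

T_m ≈ 368 K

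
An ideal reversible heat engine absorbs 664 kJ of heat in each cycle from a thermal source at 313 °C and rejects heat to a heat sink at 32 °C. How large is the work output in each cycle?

T_H = 313 °C → 313 + 273.15 = 586.15 K.
T_C = 32 °C → 32 + 273.15 = 305.15 K.
For a reversible engine, η = 1 − T_C/T_H = 1 − 305.15/586.15 = 0.4794.
W = η·Q_H = 0.4794 × 664 = 318.3 kJ.

W ≈ 318.3 kJ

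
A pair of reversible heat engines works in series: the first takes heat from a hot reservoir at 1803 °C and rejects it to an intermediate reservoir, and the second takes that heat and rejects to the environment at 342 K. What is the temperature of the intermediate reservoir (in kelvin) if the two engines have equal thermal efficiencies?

T_H = 1803 °C → 1803 + 273.15 = 2076.15 K.
Equal efficiencies require 1 − T_m/T_H = 1 − T_C/T_m, i.e. T_m/T_H = T_C/T_m, so T_m = √(T_H·T_C) = √(2076.15 × 342.00) = 843 K.

T_m ≈ 843 K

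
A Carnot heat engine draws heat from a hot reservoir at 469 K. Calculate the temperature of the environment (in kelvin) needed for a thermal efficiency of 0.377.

From η = 1 − T_C/T_H, T_C = T_H·(1 − η) = 469.00 × (1 − 0.377) = 292.2 K.

T_C ≈ 292.2 K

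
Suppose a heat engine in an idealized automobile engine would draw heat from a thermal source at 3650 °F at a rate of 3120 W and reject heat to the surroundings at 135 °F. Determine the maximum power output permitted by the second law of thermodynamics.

T_H = 3650 °F → (3650 − 32) × 5/9 = 2010.00 °C = 2283.15 K.
T_C = 135 °F → (135 − 32) × 5/9 = 57.22 °C = 330.37 K.
By the Carnot theorem, η_max = 1 − T_C/T_H = 1 − 330.37/2283.15 = 0.8553.
W_max = η_max · Q_H = 0.8553 × 3120 = 2669 W.

Ẇ_max ≈ 2669 W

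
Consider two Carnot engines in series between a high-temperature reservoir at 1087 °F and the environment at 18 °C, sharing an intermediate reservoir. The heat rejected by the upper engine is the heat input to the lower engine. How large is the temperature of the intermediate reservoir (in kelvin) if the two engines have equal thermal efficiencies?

T_m ≈ 500 K

T_H = 1087 °F → (1087 − 32) × 5/9 = 586.11 °C = 859.26 K.
T_C = 18 °C → 18 + 273.15 = 291.15 K.
Equal efficiencies require 1 − T_m/T_H = 1 − T_C/T_m, i.e. T_m/T_H = T_C/T_m, so T_m = √(T_H·T_C) = √(859.26 × 291.15) = 500 K.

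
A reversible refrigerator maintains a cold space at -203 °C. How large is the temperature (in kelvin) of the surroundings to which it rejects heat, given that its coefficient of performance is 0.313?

T_H ≈ 294 K

T_C = -203 °C → -203 + 273.15 = 70.15 K.
COP_R = T_C/(T_H − T_C) ⇒ T_H = T_C·(1 + 1/COP_R) = 70.15 × (1 + 1/0.313) = 294 K.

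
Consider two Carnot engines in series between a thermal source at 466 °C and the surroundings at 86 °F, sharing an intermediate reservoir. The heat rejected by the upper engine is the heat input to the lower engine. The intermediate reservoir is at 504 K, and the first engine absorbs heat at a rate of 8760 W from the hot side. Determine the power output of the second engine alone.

Ẇ₂ ≈ 2380 W

T_H = 466 °C → 466 + 273.15 = 739.15 K.
T_C = 86 °F → (86 − 32) × 5/9 = 30.00 °C = 303.15 K.
Heat entering the second stage: Q_m = Q_H·(T_m/T_H) = 8760 × 504.00/739.15 = 5973 W.
Second-stage efficiency η₂ = 1 − T_C/T_m = 1 − 303.15/504.00 = 0.3985, so W₂ = η₂·Q_m = 2380 W.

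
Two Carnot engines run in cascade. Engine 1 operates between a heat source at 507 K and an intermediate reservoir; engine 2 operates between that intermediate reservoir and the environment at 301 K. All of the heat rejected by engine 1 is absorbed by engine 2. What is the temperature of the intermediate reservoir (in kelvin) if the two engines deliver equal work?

For reversible stages Q_m = Q_H·(T_m/T_H). Setting W₁ = Q_H(1 − T_m/T_H) equal to W₂ = Q_m(1 − T_C/T_m) = Q_H·(T_m − T_C)/T_H gives T_H − T_m = T_m − T_C, so T_m = (T_H + T_C)/2 = (507.00 + 301.00)/2 = 404 K.

T_m ≈ 404 K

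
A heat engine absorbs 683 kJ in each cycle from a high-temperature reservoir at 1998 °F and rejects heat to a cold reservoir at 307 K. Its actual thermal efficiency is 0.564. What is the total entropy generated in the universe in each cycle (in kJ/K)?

T_H = 1998 °F → (1998 − 32) × 5/9 = 1092.22 °C = 1365.37 K.
W = η·Q_H = 0.564 × 683 = 385.2 kJ, so Q_C = Q_H − W = 297.8 kJ.
Entropy balance on the reservoirs: −Q_H/T_H = -0.5002 kJ/K, +Q_C/T_C = 0.9700 kJ/K.
ΔS_univ = −Q_H/T_H + Q_C/T_C = 0.470 kJ/K (> 0, since η = 0.564 < η_Carnot = 0.775).

ΔS_univ ≈ 0.470 kJ/K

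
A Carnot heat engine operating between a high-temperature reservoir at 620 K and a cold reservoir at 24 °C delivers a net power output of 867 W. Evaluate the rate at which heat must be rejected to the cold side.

T_C = 24 °C → 24 + 273.15 = 297.15 K.
η_rev = 1 − T_C/T_H = 1 − 297.15/620.00 = 0.5207.
Since Q_C/Q_H = T_C/T_H and Q_H = W/η, Q_C = W·T_C/(T_H − T_C) = 867 × 297.15/322.85 = 798 W.

Q̇_C ≈ 798 W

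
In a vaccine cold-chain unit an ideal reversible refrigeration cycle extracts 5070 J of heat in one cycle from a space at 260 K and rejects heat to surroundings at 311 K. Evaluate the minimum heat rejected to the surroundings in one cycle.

Q_H ≈ 6060 J

For a reversible cycle Q_H/Q_C = T_H/T_C, so Q_H = Q_C·T_H/T_C = 5070 × 311.00/260.00 = 6060 J.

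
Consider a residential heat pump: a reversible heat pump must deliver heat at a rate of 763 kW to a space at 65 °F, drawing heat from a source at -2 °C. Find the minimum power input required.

T_H = 65 °F → (65 − 32) × 5/9 = 18.33 °C = 291.48 K.
T_C = -2 °C → -2 + 273.15 = 271.15 K.
COP_HP = T_H/(T_H − T_C) = 291.48/20.33 = 14.3352.
W = Q_H/COP_HP = 763/14.3352 = 53.23 kW.

Ẇ_in ≈ 53.23 kW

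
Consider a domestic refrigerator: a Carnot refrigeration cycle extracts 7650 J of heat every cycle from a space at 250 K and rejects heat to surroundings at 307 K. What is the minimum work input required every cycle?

Carnot COP: COP_R = T_C/(T_H − T_C) = 250.00/57.00 = 4.3860.
W = Q_C/COP_R = 7650/4.3860 = 1744 J.

W_in ≈ 1744 J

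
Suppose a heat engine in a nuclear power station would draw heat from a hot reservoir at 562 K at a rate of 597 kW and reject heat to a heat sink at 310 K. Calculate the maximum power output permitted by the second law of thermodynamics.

No engine can exceed the Carnot limit: η_max = 1 − T_C/T_H = 1 − 310.00/562.00 = 0.4484.
W_max = η_max · Q_H = 0.4484 × 597 = 268 kW.

Ẇ_max ≈ 268 kW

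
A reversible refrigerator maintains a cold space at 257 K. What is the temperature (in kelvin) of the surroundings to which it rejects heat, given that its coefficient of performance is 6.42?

T_H ≈ 297 K

COP_R = T_C/(T_H − T_C) ⇒ T_H = T_C·(1 + 1/COP_R) = 257.00 × (1 + 1/6.42) = 297 K.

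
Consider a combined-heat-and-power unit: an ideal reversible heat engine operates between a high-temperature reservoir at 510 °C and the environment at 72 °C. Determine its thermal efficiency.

T_H = 510 °C → 510 + 273.15 = 783.15 K.
T_C = 72 °C → 72 + 273.15 = 345.15 K.
η_rev = 1 − T_C/T_H = 1 − 345.15/783.15 = 0.559.

η ≈ 0.559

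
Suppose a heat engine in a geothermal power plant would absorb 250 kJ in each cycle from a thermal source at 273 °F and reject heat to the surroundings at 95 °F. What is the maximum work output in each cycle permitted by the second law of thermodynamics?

W_max ≈ 60.7 kJ

T_H = 273 °F → (273 − 32) × 5/9 = 133.89 °C = 407.04 K.
T_C = 95 °F → (95 − 32) × 5/9 = 35.00 °C = 308.15 K.
The upper bound on efficiency is η_max = 1 − T_C/T_H = 1 − 308.15/407.04 = 0.2429.
W_max = η_max · Q_H = 0.2429 × 250 = 60.7 kJ.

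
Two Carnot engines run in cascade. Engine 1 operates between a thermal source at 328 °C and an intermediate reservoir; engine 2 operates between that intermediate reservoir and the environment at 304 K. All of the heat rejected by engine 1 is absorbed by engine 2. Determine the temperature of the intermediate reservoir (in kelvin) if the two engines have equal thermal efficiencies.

T_m ≈ 427 K

T_H = 328 °C → 328 + 273.15 = 601.15 K.
Equal efficiencies require 1 − T_m/T_H = 1 − T_C/T_m, i.e. T_m/T_H = T_C/T_m, so T_m = √(T_H·T_C) = √(601.15 × 304.00) = 427 K.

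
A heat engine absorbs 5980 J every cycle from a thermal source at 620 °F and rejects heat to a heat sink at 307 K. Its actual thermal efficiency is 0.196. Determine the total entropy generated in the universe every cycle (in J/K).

T_H = 620 °F → (620 − 32) × 5/9 = 326.67 °C = 599.82 K.
W = η·Q_H = 0.196 × 5980 = 1172 J, so Q_C = Q_H − W = 4808 J.
Entropy balance on the reservoirs: −Q_H/T_H = -9.970 J/K, +Q_C/T_C = 15.66 J/K.
ΔS_univ = −Q_H/T_H + Q_C/T_C = 5.691 J/K (> 0, since η = 0.196 < η_Carnot = 0.488).

ΔS_univ ≈ 5.691 J/K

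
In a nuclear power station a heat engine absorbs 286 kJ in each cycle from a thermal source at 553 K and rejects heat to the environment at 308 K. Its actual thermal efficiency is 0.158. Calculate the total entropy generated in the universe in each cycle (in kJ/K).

W = η·Q_H = 0.158 × 286 = 45.19 kJ, so Q_C = Q_H − W = 240.8 kJ.
The hot reservoir loses entropy Q_H/T_H = 286/553.00 = 0.5172 kJ/K; the cold reservoir gains Q_C/T_C = 240.8/308.00 = 0.7819 kJ/K.
ΔS_univ = −Q_H/T_H + Q_C/T_C = 0.265 kJ/K (> 0, since η = 0.158 < η_Carnot = 0.443).

ΔS_univ ≈ 0.265 kJ/K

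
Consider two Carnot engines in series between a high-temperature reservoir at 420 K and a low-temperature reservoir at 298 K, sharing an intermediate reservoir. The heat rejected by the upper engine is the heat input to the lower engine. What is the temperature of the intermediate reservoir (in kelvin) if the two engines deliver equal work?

T_m ≈ 359 K

For reversible stages Q_m = Q_H·(T_m/T_H). Setting W₁ = Q_H(1 − T_m/T_H) equal to W₂ = Q_m(1 − T_C/T_m) = Q_H·(T_m − T_C)/T_H gives T_H − T_m = T_m − T_C, so T_m = (T_H + T_C)/2 = (420.00 + 298.00)/2 = 359 K.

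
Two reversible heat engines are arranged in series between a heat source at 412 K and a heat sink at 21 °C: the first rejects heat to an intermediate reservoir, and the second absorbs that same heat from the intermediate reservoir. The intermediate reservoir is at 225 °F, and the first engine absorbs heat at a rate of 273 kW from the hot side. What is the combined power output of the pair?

Ẇ_total ≈ 78.1 kW

T_C = 21 °C → 21 + 273.15 = 294.15 K.
Two reversible stages in series are equivalent to a single Carnot engine between T_H and T_C, so η_total = 1 − T_C/T_H = 1 − 294.15/412.00 = 0.2860.
W_total = η_total · Q_H = 0.2860 × 273 = 78.1 kW.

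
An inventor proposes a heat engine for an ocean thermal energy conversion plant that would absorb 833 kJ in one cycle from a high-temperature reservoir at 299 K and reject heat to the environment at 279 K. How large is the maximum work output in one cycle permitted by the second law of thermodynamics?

W_max ≈ 55.72 kJ

No engine can exceed the Carnot limit: η_max = 1 − T_C/T_H = 1 − 279.00/299.00 = 0.0669.
W_max = η_max · Q_H = 0.0669 × 833 = 55.72 kJ.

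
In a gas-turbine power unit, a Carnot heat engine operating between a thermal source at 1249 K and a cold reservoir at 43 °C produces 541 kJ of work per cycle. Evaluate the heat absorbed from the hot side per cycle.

Q_H ≈ 724 kJ

T_C = 43 °C → 43 + 273.15 = 316.15 K.
The Carnot efficiency is η = 1 − T_C/T_H = 1 − 316.15/1249.00 = 0.7469.
Q_H = W/η = 541/0.7469 = 724 kJ.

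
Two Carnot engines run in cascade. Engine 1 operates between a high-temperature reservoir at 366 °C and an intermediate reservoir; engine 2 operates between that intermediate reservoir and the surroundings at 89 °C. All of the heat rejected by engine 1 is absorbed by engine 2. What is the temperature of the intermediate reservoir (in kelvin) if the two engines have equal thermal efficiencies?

T_m ≈ 481.1 K

T_H = 366 °C → 366 + 273.15 = 639.15 K.
T_C = 89 °C → 89 + 273.15 = 362.15 K.
Equal efficiencies require 1 − T_m/T_H = 1 − T_C/T_m, i.e. T_m/T_H = T_C/T_m, so T_m = √(T_H·T_C) = √(639.15 × 362.15) = 481.1 K.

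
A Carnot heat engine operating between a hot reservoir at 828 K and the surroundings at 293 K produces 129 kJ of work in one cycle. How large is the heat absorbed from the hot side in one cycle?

Q_H ≈ 200 kJ

η_rev = 1 − T_C/T_H = 1 − 293.00/828.00 = 0.6461.
Q_H = W/η = 129/0.6461 = 200 kJ.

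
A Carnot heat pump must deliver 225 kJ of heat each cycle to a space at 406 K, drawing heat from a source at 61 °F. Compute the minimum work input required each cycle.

W_in ≈ 64.70 kJ

T_C = 61 °F → (61 − 32) × 5/9 = 16.11 °C = 289.26 K.
COP_HP = T_H/(T_H − T_C) = 406.00/116.74 = 3.4778.
W = Q_H/COP_HP = 225/3.4778 = 64.70 kJ.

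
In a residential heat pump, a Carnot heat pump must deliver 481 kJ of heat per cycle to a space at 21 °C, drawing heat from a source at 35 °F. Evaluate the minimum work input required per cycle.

T_H = 21 °C → 21 + 273.15 = 294.15 K.
T_C = 35 °F → (35 − 32) × 5/9 = 1.67 °C = 274.82 K.
The Carnot heat-pump COP is COP_HP = T_H/(T_H − T_C) = 294.15/19.33 = 15.2147.
W = Q_H/COP_HP = 481/15.2147 = 31.6 kJ.

W_in ≈ 31.6 kJ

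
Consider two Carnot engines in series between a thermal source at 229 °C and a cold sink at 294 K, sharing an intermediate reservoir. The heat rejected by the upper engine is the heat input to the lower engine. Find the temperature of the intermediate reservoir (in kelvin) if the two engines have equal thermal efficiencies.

T_m ≈ 384 K

T_H = 229 °C → 229 + 273.15 = 502.15 K.
Equal efficiencies require 1 − T_m/T_H = 1 − T_C/T_m, i.e. T_m/T_H = T_C/T_m, so T_m = √(T_H·T_C) = √(502.15 × 294.00) = 384 K.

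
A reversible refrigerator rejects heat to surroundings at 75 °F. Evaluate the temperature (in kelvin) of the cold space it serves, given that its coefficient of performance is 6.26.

T_H = 75 °F → (75 − 32) × 5/9 = 23.89 °C = 297.04 K.
COP_R = T_C/(T_H − T_C) ⇒ T_C = T_H·COP_R/(1 + COP_R) = 297.04 × 6.26/(1 + 6.26) = 256 K.

T_C ≈ 256 K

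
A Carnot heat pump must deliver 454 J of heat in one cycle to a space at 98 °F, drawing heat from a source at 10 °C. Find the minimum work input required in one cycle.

W_in ≈ 39.1 J

T_H = 98 °F → (98 − 32) × 5/9 = 36.67 °C = 309.82 K.
T_C = 10 °C → 10 + 273.15 = 283.15 K.
The Carnot heat-pump COP is COP_HP = T_H/(T_H − T_C) = 309.82/26.67 = 11.6181.
W = Q_H/COP_HP = 454/11.6181 = 39.1 J.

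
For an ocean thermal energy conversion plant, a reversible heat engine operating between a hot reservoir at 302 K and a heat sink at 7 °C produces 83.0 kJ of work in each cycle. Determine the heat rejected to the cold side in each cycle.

Q_C ≈ 1060 kJ

T_C = 7 °C → 7 + 273.15 = 280.15 K.
The Carnot efficiency is η = 1 − T_C/T_H = 1 − 280.15/302.00 = 0.0724.
Since Q_C/Q_H = T_C/T_H and Q_H = W/η, Q_C = W·T_C/(T_H − T_C) = 83.0 × 280.15/21.85 = 1060 kJ.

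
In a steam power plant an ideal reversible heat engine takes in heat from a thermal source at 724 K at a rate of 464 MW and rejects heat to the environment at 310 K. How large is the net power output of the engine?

Ẇ ≈ 265 MW

The Carnot efficiency is η = 1 − T_C/T_H = 1 − 310.00/724.00 = 0.5718.
W = η·Q_H = 0.5718 × 464 = 265 MW.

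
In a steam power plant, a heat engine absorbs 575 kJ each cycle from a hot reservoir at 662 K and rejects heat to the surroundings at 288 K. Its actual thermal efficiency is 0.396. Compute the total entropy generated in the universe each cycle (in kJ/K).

ΔS_univ ≈ 0.3373 kJ/K

W = η·Q_H = 0.396 × 575 = 227.7 kJ, so Q_C = Q_H − W = 347.3 kJ.
The hot reservoir loses entropy Q_H/T_H = 575/662.00 = 0.8686 kJ/K; the cold reservoir gains Q_C/T_C = 347.3/288.00 = 1.206 kJ/K.
ΔS_univ = −Q_H/T_H + Q_C/T_C = 0.3373 kJ/K (> 0, since η = 0.396 < η_Carnot = 0.565).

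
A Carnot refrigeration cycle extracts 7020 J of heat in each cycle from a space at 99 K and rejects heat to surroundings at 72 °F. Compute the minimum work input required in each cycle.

T_H = 72 °F → (72 − 32) × 5/9 = 22.22 °C = 295.37 K.
The reversible coefficient of performance is COP_R = T_C/(T_H − T_C) = 99.00/196.37 = 0.5041.
W = Q_C/COP_R = 7020/0.5041 = 13900 J.

W_in ≈ 13900 J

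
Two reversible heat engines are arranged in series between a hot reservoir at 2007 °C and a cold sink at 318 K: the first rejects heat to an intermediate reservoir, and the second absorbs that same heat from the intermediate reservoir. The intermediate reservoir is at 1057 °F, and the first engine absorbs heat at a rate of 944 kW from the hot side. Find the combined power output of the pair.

Ẇ_total ≈ 812 kW

T_H = 2007 °C → 2007 + 273.15 = 2280.15 K.
Two reversible stages in series are equivalent to a single Carnot engine between T_H and T_C, so η_total = 1 − T_C/T_H = 1 − 318.00/2280.15 = 0.8605.
W_total = η_total · Q_H = 0.8605 × 944 = 812 kW.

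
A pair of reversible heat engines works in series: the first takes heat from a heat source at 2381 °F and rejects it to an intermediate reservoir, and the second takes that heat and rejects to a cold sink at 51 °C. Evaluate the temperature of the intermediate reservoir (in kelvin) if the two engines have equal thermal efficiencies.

T_H = 2381 °F → (2381 − 32) × 5/9 = 1305.00 °C = 1578.15 K.
T_C = 51 °C → 51 + 273.15 = 324.15 K.
Equal efficiencies require 1 − T_m/T_H = 1 − T_C/T_m, i.e. T_m/T_H = T_C/T_m, so T_m = √(T_H·T_C) = √(1578.15 × 324.15) = 715.2 K.

T_m ≈ 715.2 K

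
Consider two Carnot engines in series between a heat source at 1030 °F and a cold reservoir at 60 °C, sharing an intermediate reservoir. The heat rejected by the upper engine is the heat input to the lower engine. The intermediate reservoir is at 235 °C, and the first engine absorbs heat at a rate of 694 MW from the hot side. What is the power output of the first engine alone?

Ẇ₁ ≈ 268 MW

T_H = 1030 °F → (1030 − 32) × 5/9 = 554.44 °C = 827.59 K.
T_C = 60 °C → 60 + 273.15 = 333.15 K.
T_m = 235 °C → 235 + 273.15 = 508.15 K.
First-stage efficiency η₁ = 1 − T_m/T_H = 1 − 508.15/827.59 = 0.3860.
W₁ = η₁·Q_H = 0.3860 × 694 = 268 MW.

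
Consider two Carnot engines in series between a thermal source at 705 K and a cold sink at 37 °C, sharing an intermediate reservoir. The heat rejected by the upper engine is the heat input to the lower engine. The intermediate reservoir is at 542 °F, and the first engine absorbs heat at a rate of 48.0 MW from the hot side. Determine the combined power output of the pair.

Ẇ_total ≈ 26.9 MW

T_C = 37 °C → 37 + 273.15 = 310.15 K.
Two reversible stages in series are equivalent to a single Carnot engine between T_H and T_C, so η_total = 1 − T_C/T_H = 1 − 310.15/705.00 = 0.5601.
W_total = η_total · Q_H = 0.5601 × 48.0 = 26.9 MW.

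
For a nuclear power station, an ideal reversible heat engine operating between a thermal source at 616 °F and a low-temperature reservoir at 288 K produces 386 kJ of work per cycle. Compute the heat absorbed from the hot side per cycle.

Q_H ≈ 745.1 kJ

T_H = 616 °F → (616 − 32) × 5/9 = 324.44 °C = 597.59 K.
The Carnot efficiency is η = 1 − T_C/T_H = 1 − 288.00/597.59 = 0.5181.
Q_H = W/η = 386/0.5181 = 745.1 kJ.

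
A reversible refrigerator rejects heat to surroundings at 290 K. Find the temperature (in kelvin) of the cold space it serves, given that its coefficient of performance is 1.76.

COP_R = T_C/(T_H − T_C) ⇒ T_C = T_H·COP_R/(1 + COP_R) = 290.00 × 1.76/(1 + 1.76) = 184.9 K.

T_C ≈ 184.9 K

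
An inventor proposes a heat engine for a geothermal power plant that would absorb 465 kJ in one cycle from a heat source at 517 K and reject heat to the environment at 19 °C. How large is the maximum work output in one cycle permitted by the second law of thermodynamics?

T_C = 19 °C → 19 + 273.15 = 292.15 K.
The upper bound on efficiency is η_max = 1 − T_C/T_H = 1 − 292.15/517.00 = 0.4349.
W_max = η_max · Q_H = 0.4349 × 465 = 202 kJ.

W_max ≈ 202 kJ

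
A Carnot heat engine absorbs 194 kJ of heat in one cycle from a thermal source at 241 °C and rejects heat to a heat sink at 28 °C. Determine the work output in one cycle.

W ≈ 80.37 kJ

T_H = 241 °C → 241 + 273.15 = 514.15 K.
T_C = 28 °C → 28 + 273.15 = 301.15 K.
Carnot efficiency: η = 1 − T_C/T_H = 1 − 301.15/514.15 = 0.4143.
W = η·Q_H = 0.4143 × 194 = 80.37 kJ.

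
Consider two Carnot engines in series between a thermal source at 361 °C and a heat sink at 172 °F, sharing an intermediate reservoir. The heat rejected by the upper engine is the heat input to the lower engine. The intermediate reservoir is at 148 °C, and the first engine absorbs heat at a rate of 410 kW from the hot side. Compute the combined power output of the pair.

Ẇ_total ≈ 183 kW

T_H = 361 °C → 361 + 273.15 = 634.15 K.
T_C = 172 °F → (172 − 32) × 5/9 = 77.78 °C = 350.93 K.
Two reversible stages in series are equivalent to a single Carnot engine between T_H and T_C, so η_total = 1 − T_C/T_H = 1 − 350.93/634.15 = 0.4466.
W_total = η_total · Q_H = 0.4466 × 410 = 183 kW.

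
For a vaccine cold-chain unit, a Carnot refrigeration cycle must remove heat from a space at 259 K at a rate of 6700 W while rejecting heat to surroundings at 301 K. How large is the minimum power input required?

Ẇ_in ≈ 1090 W

COP_R = T_C/(T_H − T_C) = 259.00/42.00 = 6.1667.
W = Q_C/COP_R = 6700/6.1667 = 1090 W.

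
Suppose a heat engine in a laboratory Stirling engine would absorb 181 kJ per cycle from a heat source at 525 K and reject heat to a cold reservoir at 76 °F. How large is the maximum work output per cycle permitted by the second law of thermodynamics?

W_max ≈ 78.40 kJ

T_C = 76 °F → (76 − 32) × 5/9 = 24.44 °C = 297.59 K.
By the Carnot theorem, η_max = 1 − T_C/T_H = 1 − 297.59/525.00 = 0.4332.
W_max = η_max · Q_H = 0.4332 × 181 = 78.40 kJ.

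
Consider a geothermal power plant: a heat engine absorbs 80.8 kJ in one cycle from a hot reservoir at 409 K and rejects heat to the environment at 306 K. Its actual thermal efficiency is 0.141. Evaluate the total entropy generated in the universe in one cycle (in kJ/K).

ΔS_univ ≈ 0.0293 kJ/K

W = η·Q_H = 0.141 × 80.8 = 11.39 kJ, so Q_C = Q_H − W = 69.41 kJ.
Reservoir entropy changes: ΔS_H = −Q_H/T_H = −80.8/409.00 = -0.1976 kJ/K and ΔS_C = +Q_C/T_C = 69.41/306.00 = 0.2268 kJ/K.
ΔS_univ = −Q_H/T_H + Q_C/T_C = 0.0293 kJ/K (> 0, since η = 0.141 < η_Carnot = 0.252).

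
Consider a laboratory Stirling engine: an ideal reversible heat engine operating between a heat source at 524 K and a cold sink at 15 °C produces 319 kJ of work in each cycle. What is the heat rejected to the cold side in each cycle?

Q_C ≈ 389.7 kJ

T_C = 15 °C → 15 + 273.15 = 288.15 K.
The Carnot efficiency is η = 1 − T_C/T_H = 1 − 288.15/524.00 = 0.4501.
Since Q_C/Q_H = T_C/T_H and Q_H = W/η, Q_C = W·T_C/(T_H − T_C) = 319 × 288.15/235.85 = 389.7 kJ.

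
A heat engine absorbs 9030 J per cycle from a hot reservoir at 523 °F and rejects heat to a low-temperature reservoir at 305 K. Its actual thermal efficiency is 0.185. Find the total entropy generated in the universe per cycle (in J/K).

ΔS_univ ≈ 7.59 J/K

T_H = 523 °F → (523 − 32) × 5/9 = 272.78 °C = 545.93 K.
W = η·Q_H = 0.185 × 9030 = 1671 J, so Q_C = Q_H − W = 7359 J.
The hot reservoir loses entropy Q_H/T_H = 9030/545.93 = 16.54 J/K; the cold reservoir gains Q_C/T_C = 7359/305.00 = 24.13 J/K.
ΔS_univ = −Q_H/T_H + Q_C/T_C = 7.59 J/K (> 0, since η = 0.185 < η_Carnot = 0.441).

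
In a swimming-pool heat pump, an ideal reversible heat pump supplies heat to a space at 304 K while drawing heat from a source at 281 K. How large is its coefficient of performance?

COP_HP ≈ 13.2

The Carnot heat-pump COP is COP_HP = T_H/(T_H − T_C) = 304.00/(304.00 − 281.00) = 13.2.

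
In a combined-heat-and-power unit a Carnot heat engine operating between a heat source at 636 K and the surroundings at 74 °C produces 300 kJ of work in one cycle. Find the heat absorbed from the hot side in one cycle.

T_C = 74 °C → 74 + 273.15 = 347.15 K.
η_rev = 1 − T_C/T_H = 1 − 347.15/636.00 = 0.4542.
Q_H = W/η = 300/0.4542 = 660.6 kJ.

Q_H ≈ 660.6 kJ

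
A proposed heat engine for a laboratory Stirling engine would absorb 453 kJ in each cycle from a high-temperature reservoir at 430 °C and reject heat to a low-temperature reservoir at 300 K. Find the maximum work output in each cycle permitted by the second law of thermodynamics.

W_max ≈ 260 kJ

T_H = 430 °C → 430 + 273.15 = 703.15 K.
The second-law ceiling is the Carnot efficiency, η_max = 1 − T_C/T_H = 1 − 300.00/703.15 = 0.5733.
W_max = η_max · Q_H = 0.5733 × 453 = 260 kJ.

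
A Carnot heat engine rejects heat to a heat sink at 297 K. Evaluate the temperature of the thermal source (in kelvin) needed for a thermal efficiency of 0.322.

T_H ≈ 438.1 K

From η = 1 − T_C/T_H, solving for T_H gives T_H = T_C/(1 − η) = 297.00/(1 − 0.322) = 438.1 K.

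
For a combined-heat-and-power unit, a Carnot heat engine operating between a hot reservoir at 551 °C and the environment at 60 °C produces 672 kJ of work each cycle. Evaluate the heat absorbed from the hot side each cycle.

Q_H ≈ 1130 kJ

T_H = 551 °C → 551 + 273.15 = 824.15 K.
T_C = 60 °C → 60 + 273.15 = 333.15 K.
η_rev = 1 − T_C/T_H = 1 − 333.15/824.15 = 0.5958.
Q_H = W/η = 672/0.5958 = 1130 kJ.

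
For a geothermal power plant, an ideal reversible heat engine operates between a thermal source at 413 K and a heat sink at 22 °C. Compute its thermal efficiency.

T_C = 22 °C → 22 + 273.15 = 295.15 K.
The Carnot efficiency is η = 1 − T_C/T_H = 1 − 295.15/413.00 = 0.2854.

η ≈ 0.2854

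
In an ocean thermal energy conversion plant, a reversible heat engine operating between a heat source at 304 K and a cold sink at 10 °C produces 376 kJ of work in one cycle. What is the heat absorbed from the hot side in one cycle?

T_C = 10 °C → 10 + 273.15 = 283.15 K.
Since the cycle is reversible, η = 1 − T_C/T_H = 1 − 283.15/304.00 = 0.0686.
Q_H = W/η = 376/0.0686 = 5480 kJ.

Q_H ≈ 5480 kJ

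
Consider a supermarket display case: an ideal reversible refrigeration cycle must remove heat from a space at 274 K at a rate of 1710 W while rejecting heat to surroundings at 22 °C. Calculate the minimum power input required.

Ẇ_in ≈ 132 W

T_H = 22 °C → 22 + 273.15 = 295.15 K.
Carnot COP: COP_R = T_C/(T_H − T_C) = 274.00/21.15 = 12.9551.
W = Q_C/COP_R = 1710/12.9551 = 132 W.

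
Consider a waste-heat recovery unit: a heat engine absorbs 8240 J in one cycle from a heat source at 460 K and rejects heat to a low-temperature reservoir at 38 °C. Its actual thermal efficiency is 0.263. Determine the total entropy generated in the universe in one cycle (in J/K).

T_C = 38 °C → 38 + 273.15 = 311.15 K.
W = η·Q_H = 0.263 × 8240 = 2167 J, so Q_C = Q_H − W = 6073 J.
The hot reservoir loses entropy Q_H/T_H = 8240/460.00 = 17.91 J/K; the cold reservoir gains Q_C/T_C = 6073/311.15 = 19.52 J/K.
ΔS_univ = −Q_H/T_H + Q_C/T_C = 1.60 J/K (> 0, since η = 0.263 < η_Carnot = 0.324).

ΔS_univ ≈ 1.60 J/K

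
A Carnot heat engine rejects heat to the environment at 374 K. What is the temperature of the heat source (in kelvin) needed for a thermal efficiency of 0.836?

T_H ≈ 2280 K

From η = 1 − T_C/T_H, solving for T_H gives T_H = T_C/(1 − η) = 374.00/(1 − 0.836) = 2280 K.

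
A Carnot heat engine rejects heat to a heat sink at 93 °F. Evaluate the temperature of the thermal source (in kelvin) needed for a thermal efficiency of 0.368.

T_H ≈ 486 K

T_C = 93 °F → (93 − 32) × 5/9 = 33.89 °C = 307.04 K.
From η = 1 − T_C/T_H, solving for T_H gives T_H = T_C/(1 − η) = 307.04/(1 − 0.368) = 486 K.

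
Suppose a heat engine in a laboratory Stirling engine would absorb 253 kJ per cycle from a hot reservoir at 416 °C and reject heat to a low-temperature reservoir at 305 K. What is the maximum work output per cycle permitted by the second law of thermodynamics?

T_H = 416 °C → 416 + 273.15 = 689.15 K.
The second-law ceiling is the Carnot efficiency, η_max = 1 − T_C/T_H = 1 − 305.00/689.15 = 0.5574.
W_max = η_max · Q_H = 0.5574 × 253 = 141.0 kJ.

W_max ≈ 141.0 kJ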